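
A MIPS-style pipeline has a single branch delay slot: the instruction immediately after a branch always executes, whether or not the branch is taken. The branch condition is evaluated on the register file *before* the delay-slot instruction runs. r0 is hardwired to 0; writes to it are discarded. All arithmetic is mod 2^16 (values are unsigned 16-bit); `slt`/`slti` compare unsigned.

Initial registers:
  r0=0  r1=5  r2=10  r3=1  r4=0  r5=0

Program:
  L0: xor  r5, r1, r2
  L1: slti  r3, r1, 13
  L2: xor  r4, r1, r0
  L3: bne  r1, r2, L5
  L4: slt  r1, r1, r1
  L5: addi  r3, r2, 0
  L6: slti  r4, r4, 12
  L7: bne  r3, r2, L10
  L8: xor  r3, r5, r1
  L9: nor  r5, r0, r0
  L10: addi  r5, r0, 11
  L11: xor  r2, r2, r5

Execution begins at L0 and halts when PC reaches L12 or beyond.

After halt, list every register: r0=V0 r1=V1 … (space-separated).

r0=0 r1=0 r2=1 r3=15 r4=1 r5=11

PC=0  xor  r5, r1, r2        | r0=0 r1=5 r2=10 r3=1 r4=0 r5=15
PC=1  slti  r3, r1, 13       | r0=0 r1=5 r2=10 r3=1 r4=0 r5=15
PC=2  xor  r4, r1, r0        | r0=0 r1=5 r2=10 r3=1 r4=5 r5=15
PC=3  bne  r1, r2, L5        | r0=0 r1=5 r2=10 r3=1 r4=5 r5=15  [TAKEN]
PC=4  slt  r1, r1, r1        | r0=0 r1=0 r2=10 r3=1 r4=5 r5=15
PC=5  addi  r3, r2, 0        | r0=0 r1=0 r2=10 r3=10 r4=5 r5=15
PC=6  slti  r4, r4, 12       | r0=0 r1=0 r2=10 r3=10 r4=1 r5=15
PC=7  bne  r3, r2, L10       | r0=0 r1=0 r2=10 r3=10 r4=1 r5=15  [not taken]
PC=8  xor  r3, r5, r1        | r0=0 r1=0 r2=10 r3=15 r4=1 r5=15
PC=9  nor  r5, r0, r0        | r0=0 r1=0 r2=10 r3=15 r4=1 r5=65535
PC=10 addi  r5, r0, 11       | r0=0 r1=0 r2=10 r3=15 r4=1 r5=11
PC=11 xor  r2, r2, r5        | r0=0 r1=0 r2=1 r3=15 r4=1 r5=11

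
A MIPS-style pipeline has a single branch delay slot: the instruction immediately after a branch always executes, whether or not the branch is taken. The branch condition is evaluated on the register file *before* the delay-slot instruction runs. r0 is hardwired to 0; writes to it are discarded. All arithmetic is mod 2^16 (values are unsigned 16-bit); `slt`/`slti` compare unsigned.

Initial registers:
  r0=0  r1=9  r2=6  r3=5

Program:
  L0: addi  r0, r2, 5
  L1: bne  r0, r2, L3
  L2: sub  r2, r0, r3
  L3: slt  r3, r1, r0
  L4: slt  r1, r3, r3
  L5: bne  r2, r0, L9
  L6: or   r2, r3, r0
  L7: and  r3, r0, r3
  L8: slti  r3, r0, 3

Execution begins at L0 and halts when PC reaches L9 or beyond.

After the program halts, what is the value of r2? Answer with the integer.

  step pc=0: addi  r0, r2, 5  regs=(0,9,6,5)
  step pc=1: bne  r0, r2, L3  cond=T  regs=(0,9,6,5)
  step pc=2: sub  r2, r0, r3  regs=(0,9,65531,5)
  step pc=3: slt  r3, r1, r0  regs=(0,9,65531,0)
  step pc=4: slt  r1, r3, r3  regs=(0,0,65531,0)
  step pc=5: bne  r2, r0, L9  cond=T  regs=(0,0,65531,0)
  step pc=6: or   r2, r3, r0  regs=(0,0,0,0)

0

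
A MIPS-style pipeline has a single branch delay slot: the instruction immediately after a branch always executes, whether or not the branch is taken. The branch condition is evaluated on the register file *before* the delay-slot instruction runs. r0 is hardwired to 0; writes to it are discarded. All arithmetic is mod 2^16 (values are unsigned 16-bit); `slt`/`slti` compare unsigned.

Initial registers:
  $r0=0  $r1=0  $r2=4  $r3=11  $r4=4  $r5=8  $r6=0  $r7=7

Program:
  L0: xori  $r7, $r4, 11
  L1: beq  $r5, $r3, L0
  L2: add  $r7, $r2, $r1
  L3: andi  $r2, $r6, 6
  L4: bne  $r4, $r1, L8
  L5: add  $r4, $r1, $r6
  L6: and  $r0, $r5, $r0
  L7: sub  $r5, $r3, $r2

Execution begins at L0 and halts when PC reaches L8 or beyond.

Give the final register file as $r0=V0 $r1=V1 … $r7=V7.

$r0=0 $r1=0 $r2=0 $r3=11 $r4=0 $r5=8 $r6=0 $r7=4

PC=0  xori  $r7, $r4, 11     | $r0=0 $r1=0 $r2=4 $r3=11 $r4=4 $r5=8 $r6=0 $r7=15
PC=1  beq  $r5, $r3, L0      | $r0=0 $r1=0 $r2=4 $r3=11 $r4=4 $r5=8 $r6=0 $r7=15  [not taken]
PC=2  add  $r7, $r2, $r1     | $r0=0 $r1=0 $r2=4 $r3=11 $r4=4 $r5=8 $r6=0 $r7=4
PC=3  andi  $r2, $r6, 6      | $r0=0 $r1=0 $r2=0 $r3=11 $r4=4 $r5=8 $r6=0 $r7=4
PC=4  bne  $r4, $r1, L8      | $r0=0 $r1=0 $r2=0 $r3=11 $r4=4 $r5=8 $r6=0 $r7=4  [TAKEN]
PC=5  add  $r4, $r1, $r6     | $r0=0 $r1=0 $r2=0 $r3=11 $r4=0 $r5=8 $r6=0 $r7=4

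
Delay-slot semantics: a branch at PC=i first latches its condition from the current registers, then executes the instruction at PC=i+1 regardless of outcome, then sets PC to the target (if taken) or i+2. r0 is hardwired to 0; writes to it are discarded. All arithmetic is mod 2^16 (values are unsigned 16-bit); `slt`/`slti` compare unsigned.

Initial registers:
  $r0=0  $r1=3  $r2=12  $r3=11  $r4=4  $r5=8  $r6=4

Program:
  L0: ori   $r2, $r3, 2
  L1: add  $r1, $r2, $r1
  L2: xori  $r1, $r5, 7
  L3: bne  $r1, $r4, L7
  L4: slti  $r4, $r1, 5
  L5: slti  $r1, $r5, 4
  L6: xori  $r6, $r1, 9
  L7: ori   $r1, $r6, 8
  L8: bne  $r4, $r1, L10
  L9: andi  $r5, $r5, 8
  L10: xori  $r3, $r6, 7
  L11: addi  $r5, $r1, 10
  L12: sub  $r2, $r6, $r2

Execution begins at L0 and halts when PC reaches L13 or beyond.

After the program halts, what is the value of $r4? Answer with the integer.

0

[0] ori   $r2, $r3, 2  →  {$r0:0, $r1:3, $r2:11, $r3:11, $r4:4, $r5:8, $r6:4}
[1] add  $r1, $r2, $r1  →  {$r0:0, $r1:14, $r2:11, $r3:11, $r4:4, $r5:8, $r6:4}
[2] xori  $r1, $r5, 7  →  {$r0:0, $r1:15, $r2:11, $r3:11, $r4:4, $r5:8, $r6:4}
[3] bne  $r1, $r4, L7  →  {$r0:0, $r1:15, $r2:11, $r3:11, $r4:4, $r5:8, $r6:4}  ⟨branch taken⟩
[4] slti  $r4, $r1, 5  →  {$r0:0, $r1:15, $r2:11, $r3:11, $r4:0, $r5:8, $r6:4}
[7] ori   $r1, $r6, 8  →  {$r0:0, $r1:12, $r2:11, $r3:11, $r4:0, $r5:8, $r6:4}
[8] bne  $r4, $r1, L10  →  {$r0:0, $r1:12, $r2:11, $r3:11, $r4:0, $r5:8, $r6:4}  ⟨branch taken⟩
[9] andi  $r5, $r5, 8  →  {$r0:0, $r1:12, $r2:11, $r3:11, $r4:0, $r5:8, $r6:4}
[10] xori  $r3, $r6, 7  →  {$r0:0, $r1:12, $r2:11, $r3:3, $r4:0, $r5:8, $r6:4}
[11] addi  $r5, $r1, 10  →  {$r0:0, $r1:12, $r2:11, $r3:3, $r4:0, $r5:22, $r6:4}
[12] sub  $r2, $r6, $r2  →  {$r0:0, $r1:12, $r2:65529, $r3:3, $r4:0, $r5:22, $r6:4}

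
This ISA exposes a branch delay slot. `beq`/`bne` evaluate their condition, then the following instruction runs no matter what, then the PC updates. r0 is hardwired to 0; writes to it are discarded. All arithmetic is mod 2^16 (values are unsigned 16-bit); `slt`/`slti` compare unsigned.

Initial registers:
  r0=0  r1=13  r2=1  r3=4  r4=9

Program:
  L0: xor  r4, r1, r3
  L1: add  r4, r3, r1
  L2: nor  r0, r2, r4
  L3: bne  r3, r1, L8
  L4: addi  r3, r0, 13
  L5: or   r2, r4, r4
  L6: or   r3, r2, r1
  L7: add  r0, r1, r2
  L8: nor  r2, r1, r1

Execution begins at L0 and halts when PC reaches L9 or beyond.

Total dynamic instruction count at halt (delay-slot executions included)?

6

  step pc=0: xor  r4, r1, r3  regs=(0,13,1,4,9)
  step pc=1: add  r4, r3, r1  regs=(0,13,1,4,17)
  step pc=2: nor  r0, r2, r4  regs=(0,13,1,4,17)
  step pc=3: bne  r3, r1, L8  cond=T  regs=(0,13,1,4,17)
  step pc=4: addi  r3, r0, 13  regs=(0,13,1,13,17)
  step pc=8: nor  r2, r1, r1  regs=(0,13,65522,13,17)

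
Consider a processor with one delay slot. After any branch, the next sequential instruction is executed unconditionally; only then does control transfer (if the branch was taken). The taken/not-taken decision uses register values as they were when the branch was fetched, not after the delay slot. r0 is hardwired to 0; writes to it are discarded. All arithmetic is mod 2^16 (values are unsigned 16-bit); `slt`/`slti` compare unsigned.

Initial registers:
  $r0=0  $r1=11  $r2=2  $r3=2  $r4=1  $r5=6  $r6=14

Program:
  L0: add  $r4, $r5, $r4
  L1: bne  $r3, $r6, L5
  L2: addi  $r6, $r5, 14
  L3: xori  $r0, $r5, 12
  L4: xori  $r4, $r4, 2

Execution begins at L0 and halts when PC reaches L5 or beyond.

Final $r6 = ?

20

PC=0  add  $r4, $r5, $r4     | $r0=0 $r1=11 $r2=2 $r3=2 $r4=7 $r5=6 $r6=14
PC=1  bne  $r3, $r6, L5      | $r0=0 $r1=11 $r2=2 $r3=2 $r4=7 $r5=6 $r6=14  [TAKEN]
PC=2  addi  $r6, $r5, 14     | $r0=0 $r1=11 $r2=2 $r3=2 $r4=7 $r5=6 $r6=20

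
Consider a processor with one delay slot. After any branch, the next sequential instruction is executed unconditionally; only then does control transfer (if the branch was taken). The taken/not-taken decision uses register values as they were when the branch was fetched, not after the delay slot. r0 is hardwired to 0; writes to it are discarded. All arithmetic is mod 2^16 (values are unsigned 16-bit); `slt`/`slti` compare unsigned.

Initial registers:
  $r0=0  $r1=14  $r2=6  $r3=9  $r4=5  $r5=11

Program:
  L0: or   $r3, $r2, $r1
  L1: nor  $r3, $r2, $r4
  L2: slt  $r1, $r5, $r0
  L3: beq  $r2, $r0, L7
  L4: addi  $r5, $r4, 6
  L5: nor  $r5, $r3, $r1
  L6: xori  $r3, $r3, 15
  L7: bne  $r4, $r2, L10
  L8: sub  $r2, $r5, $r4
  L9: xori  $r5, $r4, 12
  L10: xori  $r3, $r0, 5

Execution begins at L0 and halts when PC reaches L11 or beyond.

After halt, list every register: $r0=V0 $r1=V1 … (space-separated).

  step pc=0: or   $r3, $r2, $r1  regs=(0,14,6,14,5,11)
  step pc=1: nor  $r3, $r2, $r4  regs=(0,14,6,65528,5,11)
  step pc=2: slt  $r1, $r5, $r0  regs=(0,0,6,65528,5,11)
  step pc=3: beq  $r2, $r0, L7  cond=F  regs=(0,0,6,65528,5,11)
  step pc=4: addi  $r5, $r4, 6  regs=(0,0,6,65528,5,11)
  step pc=5: nor  $r5, $r3, $r1  regs=(0,0,6,65528,5,7)
  step pc=6: xori  $r3, $r3, 15  regs=(0,0,6,65527,5,7)
  step pc=7: bne  $r4, $r2, L10  cond=T  regs=(0,0,6,65527,5,7)
  step pc=8: sub  $r2, $r5, $r4  regs=(0,0,2,65527,5,7)
  step pc=10: xori  $r3, $r0, 5  regs=(0,0,2,5,5,7)

$r0=0 $r1=0 $r2=2 $r3=5 $r4=5 $r5=7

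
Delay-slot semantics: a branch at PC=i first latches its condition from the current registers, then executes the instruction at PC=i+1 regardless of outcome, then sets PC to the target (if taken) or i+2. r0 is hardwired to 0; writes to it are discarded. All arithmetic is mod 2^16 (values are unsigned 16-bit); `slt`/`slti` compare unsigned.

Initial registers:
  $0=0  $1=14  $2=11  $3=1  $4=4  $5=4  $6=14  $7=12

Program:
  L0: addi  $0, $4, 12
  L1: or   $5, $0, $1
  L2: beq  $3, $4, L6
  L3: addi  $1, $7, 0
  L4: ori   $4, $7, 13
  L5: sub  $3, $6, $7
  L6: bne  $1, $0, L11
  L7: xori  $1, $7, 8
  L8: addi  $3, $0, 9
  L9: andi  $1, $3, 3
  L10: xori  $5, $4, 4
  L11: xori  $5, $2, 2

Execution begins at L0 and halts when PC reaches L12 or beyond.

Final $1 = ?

4

[0] addi  $0, $4, 12  →  {$0:0, $1:14, $2:11, $3:1, $4:4, $5:4, $6:14, $7:12}
[1] or   $5, $0, $1  →  {$0:0, $1:14, $2:11, $3:1, $4:4, $5:14, $6:14, $7:12}
[2] beq  $3, $4, L6  →  {$0:0, $1:14, $2:11, $3:1, $4:4, $5:14, $6:14, $7:12}  ⟨branch fallthrough⟩
[3] addi  $1, $7, 0  →  {$0:0, $1:12, $2:11, $3:1, $4:4, $5:14, $6:14, $7:12}
[4] ori   $4, $7, 13  →  {$0:0, $1:12, $2:11, $3:1, $4:13, $5:14, $6:14, $7:12}
[5] sub  $3, $6, $7  →  {$0:0, $1:12, $2:11, $3:2, $4:13, $5:14, $6:14, $7:12}
[6] bne  $1, $0, L11  →  {$0:0, $1:12, $2:11, $3:2, $4:13, $5:14, $6:14, $7:12}  ⟨branch taken⟩
[7] xori  $1, $7, 8  →  {$0:0, $1:4, $2:11, $3:2, $4:13, $5:14, $6:14, $7:12}
[11] xori  $5, $2, 2  →  {$0:0, $1:4, $2:11, $3:2, $4:13, $5:9, $6:14, $7:12}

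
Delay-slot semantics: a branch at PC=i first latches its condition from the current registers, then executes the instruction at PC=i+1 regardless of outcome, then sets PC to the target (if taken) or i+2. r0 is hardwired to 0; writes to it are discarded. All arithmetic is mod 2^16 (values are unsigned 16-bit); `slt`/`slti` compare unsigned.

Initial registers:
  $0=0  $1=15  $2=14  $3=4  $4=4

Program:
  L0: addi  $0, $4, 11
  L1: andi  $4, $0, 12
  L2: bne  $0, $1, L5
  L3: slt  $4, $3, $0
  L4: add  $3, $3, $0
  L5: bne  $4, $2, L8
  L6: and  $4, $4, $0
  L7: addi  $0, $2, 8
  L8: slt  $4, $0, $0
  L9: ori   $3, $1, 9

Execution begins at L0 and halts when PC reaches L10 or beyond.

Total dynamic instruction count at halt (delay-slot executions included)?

PC=0  addi  $0, $4, 11       | $0=0 $1=15 $2=14 $3=4 $4=4
PC=1  andi  $4, $0, 12       | $0=0 $1=15 $2=14 $3=4 $4=0
PC=2  bne  $0, $1, L5        | $0=0 $1=15 $2=14 $3=4 $4=0  [TAKEN]
PC=3  slt  $4, $3, $0        | $0=0 $1=15 $2=14 $3=4 $4=0
PC=5  bne  $4, $2, L8        | $0=0 $1=15 $2=14 $3=4 $4=0  [TAKEN]
PC=6  and  $4, $4, $0        | $0=0 $1=15 $2=14 $3=4 $4=0
PC=8  slt  $4, $0, $0        | $0=0 $1=15 $2=14 $3=4 $4=0
PC=9  ori   $3, $1, 9        | $0=0 $1=15 $2=14 $3=15 $4=0

8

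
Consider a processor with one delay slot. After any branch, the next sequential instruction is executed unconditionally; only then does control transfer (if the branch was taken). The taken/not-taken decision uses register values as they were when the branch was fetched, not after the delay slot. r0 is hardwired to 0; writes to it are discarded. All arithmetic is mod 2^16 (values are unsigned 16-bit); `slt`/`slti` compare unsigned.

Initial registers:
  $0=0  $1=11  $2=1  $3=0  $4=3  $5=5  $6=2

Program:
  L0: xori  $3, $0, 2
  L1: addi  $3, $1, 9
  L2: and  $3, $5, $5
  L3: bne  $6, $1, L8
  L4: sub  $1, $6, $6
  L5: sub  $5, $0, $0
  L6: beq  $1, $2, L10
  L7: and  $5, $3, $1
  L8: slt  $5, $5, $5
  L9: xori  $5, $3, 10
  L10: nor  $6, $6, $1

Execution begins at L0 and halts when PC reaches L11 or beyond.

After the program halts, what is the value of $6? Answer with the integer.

65533

[0] xori  $3, $0, 2  →  {$0:0, $1:11, $2:1, $3:2, $4:3, $5:5, $6:2}
[1] addi  $3, $1, 9  →  {$0:0, $1:11, $2:1, $3:20, $4:3, $5:5, $6:2}
[2] and  $3, $5, $5  →  {$0:0, $1:11, $2:1, $3:5, $4:3, $5:5, $6:2}
[3] bne  $6, $1, L8  →  {$0:0, $1:11, $2:1, $3:5, $4:3, $5:5, $6:2}  ⟨branch taken⟩
[4] sub  $1, $6, $6  →  {$0:0, $1:0, $2:1, $3:5, $4:3, $5:5, $6:2}
[8] slt  $5, $5, $5  →  {$0:0, $1:0, $2:1, $3:5, $4:3, $5:0, $6:2}
[9] xori  $5, $3, 10  →  {$0:0, $1:0, $2:1, $3:5, $4:3, $5:15, $6:2}
[10] nor  $6, $6, $1  →  {$0:0, $1:0, $2:1, $3:5, $4:3, $5:15, $6:65533}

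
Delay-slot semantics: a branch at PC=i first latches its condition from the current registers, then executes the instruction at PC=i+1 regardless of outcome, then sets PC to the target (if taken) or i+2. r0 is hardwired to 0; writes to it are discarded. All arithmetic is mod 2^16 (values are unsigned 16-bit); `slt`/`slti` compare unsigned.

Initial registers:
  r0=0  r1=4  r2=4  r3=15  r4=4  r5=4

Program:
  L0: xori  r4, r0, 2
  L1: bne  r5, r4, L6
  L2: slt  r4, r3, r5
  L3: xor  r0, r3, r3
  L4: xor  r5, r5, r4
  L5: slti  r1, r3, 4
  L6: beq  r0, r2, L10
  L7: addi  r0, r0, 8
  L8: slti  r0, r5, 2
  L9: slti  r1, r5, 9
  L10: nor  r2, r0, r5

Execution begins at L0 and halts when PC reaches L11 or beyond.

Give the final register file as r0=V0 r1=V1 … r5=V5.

#0 xori  r4, r0, 2 ; 0/4/4/15/2/4
#1 bne  r5, r4, L6 ; 0/4/4/15/2/4 ; →target
#2 slt  r4, r3, r5 ; 0/4/4/15/0/4
#6 beq  r0, r2, L10 ; 0/4/4/15/0/4 ; →fallthru
#7 addi  r0, r0, 8 ; 0/4/4/15/0/4
#8 slti  r0, r5, 2 ; 0/4/4/15/0/4
#9 slti  r1, r5, 9 ; 0/1/4/15/0/4
#10 nor  r2, r0, r5 ; 0/1/65531/15/0/4

r0=0 r1=1 r2=65531 r3=15 r4=0 r5=4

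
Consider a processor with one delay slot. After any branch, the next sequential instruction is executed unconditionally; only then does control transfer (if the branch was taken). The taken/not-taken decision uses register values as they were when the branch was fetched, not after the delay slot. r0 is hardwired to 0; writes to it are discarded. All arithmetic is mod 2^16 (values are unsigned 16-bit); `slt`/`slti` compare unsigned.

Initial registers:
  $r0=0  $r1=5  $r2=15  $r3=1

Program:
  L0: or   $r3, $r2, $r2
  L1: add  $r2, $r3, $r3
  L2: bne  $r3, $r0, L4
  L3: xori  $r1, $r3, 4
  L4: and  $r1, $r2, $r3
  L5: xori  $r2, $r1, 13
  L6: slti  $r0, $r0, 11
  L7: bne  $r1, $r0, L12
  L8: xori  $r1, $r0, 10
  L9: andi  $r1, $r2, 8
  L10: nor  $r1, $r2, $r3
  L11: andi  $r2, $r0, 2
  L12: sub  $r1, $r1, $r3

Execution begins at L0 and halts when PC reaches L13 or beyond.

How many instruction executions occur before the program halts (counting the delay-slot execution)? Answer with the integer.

10

PC=0  or   $r3, $r2, $r2     | $r0=0 $r1=5 $r2=15 $r3=15
PC=1  add  $r2, $r3, $r3     | $r0=0 $r1=5 $r2=30 $r3=15
PC=2  bne  $r3, $r0, L4      | $r0=0 $r1=5 $r2=30 $r3=15  [TAKEN]
PC=3  xori  $r1, $r3, 4      | $r0=0 $r1=11 $r2=30 $r3=15
PC=4  and  $r1, $r2, $r3     | $r0=0 $r1=14 $r2=30 $r3=15
PC=5  xori  $r2, $r1, 13     | $r0=0 $r1=14 $r2=3 $r3=15
PC=6  slti  $r0, $r0, 11     | $r0=0 $r1=14 $r2=3 $r3=15
PC=7  bne  $r1, $r0, L12     | $r0=0 $r1=14 $r2=3 $r3=15  [TAKEN]
PC=8  xori  $r1, $r0, 10     | $r0=0 $r1=10 $r2=3 $r3=15
PC=12 sub  $r1, $r1, $r3     | $r0=0 $r1=65531 $r2=3 $r3=15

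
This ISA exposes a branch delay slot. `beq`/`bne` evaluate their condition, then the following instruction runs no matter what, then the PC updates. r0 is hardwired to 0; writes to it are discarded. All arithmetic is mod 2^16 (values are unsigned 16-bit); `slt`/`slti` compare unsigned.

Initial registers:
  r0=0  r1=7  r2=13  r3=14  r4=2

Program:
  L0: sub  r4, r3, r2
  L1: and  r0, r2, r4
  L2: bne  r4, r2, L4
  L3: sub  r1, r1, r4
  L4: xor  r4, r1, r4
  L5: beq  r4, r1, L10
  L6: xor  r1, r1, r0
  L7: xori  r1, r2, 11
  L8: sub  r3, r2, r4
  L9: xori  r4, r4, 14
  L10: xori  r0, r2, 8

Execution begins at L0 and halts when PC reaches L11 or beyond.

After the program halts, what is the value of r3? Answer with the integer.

6

PC=0  sub  r4, r3, r2        | r0=0 r1=7 r2=13 r3=14 r4=1
PC=1  and  r0, r2, r4        | r0=0 r1=7 r2=13 r3=14 r4=1
PC=2  bne  r4, r2, L4        | r0=0 r1=7 r2=13 r3=14 r4=1  [TAKEN]
PC=3  sub  r1, r1, r4        | r0=0 r1=6 r2=13 r3=14 r4=1
PC=4  xor  r4, r1, r4        | r0=0 r1=6 r2=13 r3=14 r4=7
PC=5  beq  r4, r1, L10       | r0=0 r1=6 r2=13 r3=14 r4=7  [not taken]
PC=6  xor  r1, r1, r0        | r0=0 r1=6 r2=13 r3=14 r4=7
PC=7  xori  r1, r2, 11       | r0=0 r1=6 r2=13 r3=14 r4=7
PC=8  sub  r3, r2, r4        | r0=0 r1=6 r2=13 r3=6 r4=7
PC=9  xori  r4, r4, 14       | r0=0 r1=6 r2=13 r3=6 r4=9
PC=10 xori  r0, r2, 8        | r0=0 r1=6 r2=13 r3=6 r4=9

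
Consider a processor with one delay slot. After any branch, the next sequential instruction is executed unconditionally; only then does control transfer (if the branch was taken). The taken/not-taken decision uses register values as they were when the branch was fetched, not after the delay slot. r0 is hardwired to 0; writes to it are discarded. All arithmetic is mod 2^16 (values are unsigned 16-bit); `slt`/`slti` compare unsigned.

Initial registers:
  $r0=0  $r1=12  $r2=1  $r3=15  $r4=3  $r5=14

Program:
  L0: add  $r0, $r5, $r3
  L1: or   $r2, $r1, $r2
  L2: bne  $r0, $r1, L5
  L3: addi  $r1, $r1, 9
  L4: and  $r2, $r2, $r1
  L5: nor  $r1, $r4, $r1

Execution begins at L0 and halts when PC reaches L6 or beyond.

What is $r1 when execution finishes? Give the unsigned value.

  step pc=0: add  $r0, $r5, $r3  regs=(0,12,1,15,3,14)
  step pc=1: or   $r2, $r1, $r2  regs=(0,12,13,15,3,14)
  step pc=2: bne  $r0, $r1, L5  cond=T  regs=(0,12,13,15,3,14)
  step pc=3: addi  $r1, $r1, 9  regs=(0,21,13,15,3,14)
  step pc=5: nor  $r1, $r4, $r1  regs=(0,65512,13,15,3,14)

65512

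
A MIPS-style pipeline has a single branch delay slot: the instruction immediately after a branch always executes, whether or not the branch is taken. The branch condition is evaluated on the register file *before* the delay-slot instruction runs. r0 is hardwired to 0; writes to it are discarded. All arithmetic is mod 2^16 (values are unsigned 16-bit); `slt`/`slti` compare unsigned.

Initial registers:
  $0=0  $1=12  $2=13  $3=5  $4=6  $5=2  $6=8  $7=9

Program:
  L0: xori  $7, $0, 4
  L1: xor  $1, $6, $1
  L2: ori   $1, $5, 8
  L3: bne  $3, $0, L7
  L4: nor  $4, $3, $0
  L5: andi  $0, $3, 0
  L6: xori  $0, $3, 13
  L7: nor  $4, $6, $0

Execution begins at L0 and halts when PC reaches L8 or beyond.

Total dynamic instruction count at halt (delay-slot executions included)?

6

[0] xori  $7, $0, 4  →  {$0:0, $1:12, $2:13, $3:5, $4:6, $5:2, $6:8, $7:4}
[1] xor  $1, $6, $1  →  {$0:0, $1:4, $2:13, $3:5, $4:6, $5:2, $6:8, $7:4}
[2] ori   $1, $5, 8  →  {$0:0, $1:10, $2:13, $3:5, $4:6, $5:2, $6:8, $7:4}
[3] bne  $3, $0, L7  →  {$0:0, $1:10, $2:13, $3:5, $4:6, $5:2, $6:8, $7:4}  ⟨branch taken⟩
[4] nor  $4, $3, $0  →  {$0:0, $1:10, $2:13, $3:5, $4:65530, $5:2, $6:8, $7:4}
[7] nor  $4, $6, $0  →  {$0:0, $1:10, $2:13, $3:5, $4:65527, $5:2, $6:8, $7:4}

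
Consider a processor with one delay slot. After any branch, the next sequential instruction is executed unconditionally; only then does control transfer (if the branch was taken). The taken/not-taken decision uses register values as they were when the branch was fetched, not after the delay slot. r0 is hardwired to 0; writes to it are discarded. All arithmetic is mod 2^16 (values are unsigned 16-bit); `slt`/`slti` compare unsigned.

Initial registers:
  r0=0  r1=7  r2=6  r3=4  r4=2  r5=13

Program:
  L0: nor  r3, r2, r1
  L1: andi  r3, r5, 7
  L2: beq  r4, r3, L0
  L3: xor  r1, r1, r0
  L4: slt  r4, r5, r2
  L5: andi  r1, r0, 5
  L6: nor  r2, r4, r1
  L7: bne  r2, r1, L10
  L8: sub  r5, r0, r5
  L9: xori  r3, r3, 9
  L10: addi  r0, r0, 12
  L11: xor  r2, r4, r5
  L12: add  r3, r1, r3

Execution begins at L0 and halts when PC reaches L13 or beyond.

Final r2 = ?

#0 nor  r3, r2, r1 ; 0/7/6/65528/2/13
#1 andi  r3, r5, 7 ; 0/7/6/5/2/13
#2 beq  r4, r3, L0 ; 0/7/6/5/2/13 ; →fallthru
#3 xor  r1, r1, r0 ; 0/7/6/5/2/13
#4 slt  r4, r5, r2 ; 0/7/6/5/0/13
#5 andi  r1, r0, 5 ; 0/0/6/5/0/13
#6 nor  r2, r4, r1 ; 0/0/65535/5/0/13
#7 bne  r2, r1, L10 ; 0/0/65535/5/0/13 ; →target
#8 sub  r5, r0, r5 ; 0/0/65535/5/0/65523
#10 addi  r0, r0, 12 ; 0/0/65535/5/0/65523
#11 xor  r2, r4, r5 ; 0/0/65523/5/0/65523
#12 add  r3, r1, r3 ; 0/0/65523/5/0/65523

65523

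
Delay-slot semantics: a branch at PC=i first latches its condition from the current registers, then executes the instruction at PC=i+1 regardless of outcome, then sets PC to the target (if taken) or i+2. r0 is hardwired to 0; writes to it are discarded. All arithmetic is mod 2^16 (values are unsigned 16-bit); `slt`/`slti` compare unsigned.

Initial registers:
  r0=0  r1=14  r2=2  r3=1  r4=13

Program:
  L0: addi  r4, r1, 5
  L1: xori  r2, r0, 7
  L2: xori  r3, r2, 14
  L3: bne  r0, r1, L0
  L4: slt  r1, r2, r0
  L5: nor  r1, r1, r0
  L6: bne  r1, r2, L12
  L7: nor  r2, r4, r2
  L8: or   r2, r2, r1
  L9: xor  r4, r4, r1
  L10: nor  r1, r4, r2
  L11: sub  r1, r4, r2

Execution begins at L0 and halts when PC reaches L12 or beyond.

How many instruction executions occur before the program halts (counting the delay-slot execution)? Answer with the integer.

PC=0  addi  r4, r1, 5        | r0=0 r1=14 r2=2 r3=1 r4=19
PC=1  xori  r2, r0, 7        | r0=0 r1=14 r2=7 r3=1 r4=19
PC=2  xori  r3, r2, 14       | r0=0 r1=14 r2=7 r3=9 r4=19
PC=3  bne  r0, r1, L0        | r0=0 r1=14 r2=7 r3=9 r4=19  [TAKEN]
PC=4  slt  r1, r2, r0        | r0=0 r1=0 r2=7 r3=9 r4=19
PC=0  addi  r4, r1, 5        | r0=0 r1=0 r2=7 r3=9 r4=5
PC=1  xori  r2, r0, 7        | r0=0 r1=0 r2=7 r3=9 r4=5
PC=2  xori  r3, r2, 14       | r0=0 r1=0 r2=7 r3=9 r4=5
PC=3  bne  r0, r1, L0        | r0=0 r1=0 r2=7 r3=9 r4=5  [not taken]
PC=4  slt  r1, r2, r0        | r0=0 r1=0 r2=7 r3=9 r4=5
PC=5  nor  r1, r1, r0        | r0=0 r1=65535 r2=7 r3=9 r4=5
PC=6  bne  r1, r2, L12       | r0=0 r1=65535 r2=7 r3=9 r4=5  [TAKEN]
PC=7  nor  r2, r4, r2        | r0=0 r1=65535 r2=65528 r3=9 r4=5

13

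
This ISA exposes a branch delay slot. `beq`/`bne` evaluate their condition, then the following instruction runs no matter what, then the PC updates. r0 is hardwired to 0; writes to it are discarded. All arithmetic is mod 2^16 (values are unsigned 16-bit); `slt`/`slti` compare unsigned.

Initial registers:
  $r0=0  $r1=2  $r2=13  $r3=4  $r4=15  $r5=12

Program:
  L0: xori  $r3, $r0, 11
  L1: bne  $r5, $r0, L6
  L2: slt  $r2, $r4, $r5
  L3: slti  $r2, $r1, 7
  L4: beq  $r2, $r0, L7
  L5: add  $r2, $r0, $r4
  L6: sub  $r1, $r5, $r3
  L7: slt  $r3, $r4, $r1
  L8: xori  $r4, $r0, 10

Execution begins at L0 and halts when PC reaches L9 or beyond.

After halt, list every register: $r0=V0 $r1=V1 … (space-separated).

  step pc=0: xori  $r3, $r0, 11  regs=(0,2,13,11,15,12)
  step pc=1: bne  $r5, $r0, L6  cond=T  regs=(0,2,13,11,15,12)
  step pc=2: slt  $r2, $r4, $r5  regs=(0,2,0,11,15,12)
  step pc=6: sub  $r1, $r5, $r3  regs=(0,1,0,11,15,12)
  step pc=7: slt  $r3, $r4, $r1  regs=(0,1,0,0,15,12)
  step pc=8: xori  $r4, $r0, 10  regs=(0,1,0,0,10,12)

$r0=0 $r1=1 $r2=0 $r3=0 $r4=10 $r5=12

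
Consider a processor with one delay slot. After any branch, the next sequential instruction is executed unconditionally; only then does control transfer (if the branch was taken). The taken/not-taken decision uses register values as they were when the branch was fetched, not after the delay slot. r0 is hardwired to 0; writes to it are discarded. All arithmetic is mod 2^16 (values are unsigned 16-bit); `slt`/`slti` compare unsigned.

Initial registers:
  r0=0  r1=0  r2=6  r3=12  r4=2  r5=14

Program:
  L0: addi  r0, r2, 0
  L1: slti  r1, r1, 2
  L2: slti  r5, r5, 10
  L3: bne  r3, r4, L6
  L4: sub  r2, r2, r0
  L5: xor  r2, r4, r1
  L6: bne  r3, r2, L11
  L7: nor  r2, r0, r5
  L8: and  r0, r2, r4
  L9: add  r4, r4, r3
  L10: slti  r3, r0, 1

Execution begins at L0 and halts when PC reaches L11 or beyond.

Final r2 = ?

65535

[0] addi  r0, r2, 0  →  {r0:0, r1:0, r2:6, r3:12, r4:2, r5:14}
[1] slti  r1, r1, 2  →  {r0:0, r1:1, r2:6, r3:12, r4:2, r5:14}
[2] slti  r5, r5, 10  →  {r0:0, r1:1, r2:6, r3:12, r4:2, r5:0}
[3] bne  r3, r4, L6  →  {r0:0, r1:1, r2:6, r3:12, r4:2, r5:0}  ⟨branch taken⟩
[4] sub  r2, r2, r0  →  {r0:0, r1:1, r2:6, r3:12, r4:2, r5:0}
[6] bne  r3, r2, L11  →  {r0:0, r1:1, r2:6, r3:12, r4:2, r5:0}  ⟨branch taken⟩
[7] nor  r2, r0, r5  →  {r0:0, r1:1, r2:65535, r3:12, r4:2, r5:0}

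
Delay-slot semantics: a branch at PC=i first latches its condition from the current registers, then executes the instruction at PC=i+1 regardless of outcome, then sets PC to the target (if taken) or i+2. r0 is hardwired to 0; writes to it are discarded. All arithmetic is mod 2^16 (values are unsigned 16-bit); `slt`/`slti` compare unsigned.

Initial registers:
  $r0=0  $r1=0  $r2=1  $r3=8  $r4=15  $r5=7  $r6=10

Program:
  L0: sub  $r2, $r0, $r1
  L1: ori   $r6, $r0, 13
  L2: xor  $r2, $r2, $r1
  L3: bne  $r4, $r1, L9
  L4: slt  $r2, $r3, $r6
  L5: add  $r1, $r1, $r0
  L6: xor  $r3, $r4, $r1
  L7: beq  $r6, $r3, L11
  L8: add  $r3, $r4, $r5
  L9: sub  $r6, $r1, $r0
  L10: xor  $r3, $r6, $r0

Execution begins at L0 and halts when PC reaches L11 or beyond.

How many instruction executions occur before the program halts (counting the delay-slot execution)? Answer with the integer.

[0] sub  $r2, $r0, $r1  →  {$r0:0, $r1:0, $r2:0, $r3:8, $r4:15, $r5:7, $r6:10}
[1] ori   $r6, $r0, 13  →  {$r0:0, $r1:0, $r2:0, $r3:8, $r4:15, $r5:7, $r6:13}
[2] xor  $r2, $r2, $r1  →  {$r0:0, $r1:0, $r2:0, $r3:8, $r4:15, $r5:7, $r6:13}
[3] bne  $r4, $r1, L9  →  {$r0:0, $r1:0, $r2:0, $r3:8, $r4:15, $r5:7, $r6:13}  ⟨branch taken⟩
[4] slt  $r2, $r3, $r6  →  {$r0:0, $r1:0, $r2:1, $r3:8, $r4:15, $r5:7, $r6:13}
[9] sub  $r6, $r1, $r0  →  {$r0:0, $r1:0, $r2:1, $r3:8, $r4:15, $r5:7, $r6:0}
[10] xor  $r3, $r6, $r0  →  {$r0:0, $r1:0, $r2:1, $r3:0, $r4:15, $r5:7, $r6:0}

7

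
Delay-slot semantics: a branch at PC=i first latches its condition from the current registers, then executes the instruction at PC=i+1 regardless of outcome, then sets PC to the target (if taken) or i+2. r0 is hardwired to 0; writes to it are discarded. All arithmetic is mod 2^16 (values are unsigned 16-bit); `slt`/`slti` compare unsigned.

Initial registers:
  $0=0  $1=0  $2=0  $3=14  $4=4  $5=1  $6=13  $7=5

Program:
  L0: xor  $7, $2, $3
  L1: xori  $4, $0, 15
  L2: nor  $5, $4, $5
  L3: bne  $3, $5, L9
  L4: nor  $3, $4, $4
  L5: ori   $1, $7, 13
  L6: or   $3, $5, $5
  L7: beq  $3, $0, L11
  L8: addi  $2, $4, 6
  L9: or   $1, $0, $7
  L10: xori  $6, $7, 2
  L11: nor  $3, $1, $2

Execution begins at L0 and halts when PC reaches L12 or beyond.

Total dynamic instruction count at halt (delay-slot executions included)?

8

  step pc=0: xor  $7, $2, $3  regs=(0,0,0,14,4,1,13,14)
  step pc=1: xori  $4, $0, 15  regs=(0,0,0,14,15,1,13,14)
  step pc=2: nor  $5, $4, $5  regs=(0,0,0,14,15,65520,13,14)
  step pc=3: bne  $3, $5, L9  cond=T  regs=(0,0,0,14,15,65520,13,14)
  step pc=4: nor  $3, $4, $4  regs=(0,0,0,65520,15,65520,13,14)
  step pc=9: or   $1, $0, $7  regs=(0,14,0,65520,15,65520,13,14)
  step pc=10: xori  $6, $7, 2  regs=(0,14,0,65520,15,65520,12,14)
  step pc=11: nor  $3, $1, $2  regs=(0,14,0,65521,15,65520,12,14)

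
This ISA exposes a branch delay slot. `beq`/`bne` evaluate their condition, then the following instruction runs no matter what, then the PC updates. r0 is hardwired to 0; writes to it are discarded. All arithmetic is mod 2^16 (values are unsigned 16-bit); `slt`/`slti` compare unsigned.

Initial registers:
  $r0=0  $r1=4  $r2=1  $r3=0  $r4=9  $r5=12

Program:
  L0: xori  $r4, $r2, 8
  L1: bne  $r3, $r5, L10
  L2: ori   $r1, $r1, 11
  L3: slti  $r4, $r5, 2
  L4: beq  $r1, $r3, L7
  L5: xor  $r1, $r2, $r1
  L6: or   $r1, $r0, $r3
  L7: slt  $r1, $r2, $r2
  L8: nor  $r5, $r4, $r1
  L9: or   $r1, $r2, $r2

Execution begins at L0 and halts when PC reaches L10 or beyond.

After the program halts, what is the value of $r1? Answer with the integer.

PC=0  xori  $r4, $r2, 8      | $r0=0 $r1=4 $r2=1 $r3=0 $r4=9 $r5=12
PC=1  bne  $r3, $r5, L10     | $r0=0 $r1=4 $r2=1 $r3=0 $r4=9 $r5=12  [TAKEN]
PC=2  ori   $r1, $r1, 11     | $r0=0 $r1=15 $r2=1 $r3=0 $r4=9 $r5=12

15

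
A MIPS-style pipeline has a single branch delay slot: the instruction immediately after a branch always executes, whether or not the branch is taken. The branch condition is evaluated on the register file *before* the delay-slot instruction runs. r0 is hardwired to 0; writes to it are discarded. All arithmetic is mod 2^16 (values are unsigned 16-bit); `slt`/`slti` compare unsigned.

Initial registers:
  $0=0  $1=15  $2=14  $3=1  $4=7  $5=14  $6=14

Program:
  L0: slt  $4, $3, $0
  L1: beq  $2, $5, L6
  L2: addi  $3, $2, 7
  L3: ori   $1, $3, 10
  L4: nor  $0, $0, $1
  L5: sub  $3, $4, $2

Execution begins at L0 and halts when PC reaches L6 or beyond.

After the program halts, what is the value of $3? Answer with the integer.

PC=0  slt  $4, $3, $0        | $0=0 $1=15 $2=14 $3=1 $4=0 $5=14 $6=14
PC=1  beq  $2, $5, L6        | $0=0 $1=15 $2=14 $3=1 $4=0 $5=14 $6=14  [TAKEN]
PC=2  addi  $3, $2, 7        | $0=0 $1=15 $2=14 $3=21 $4=0 $5=14 $6=14

21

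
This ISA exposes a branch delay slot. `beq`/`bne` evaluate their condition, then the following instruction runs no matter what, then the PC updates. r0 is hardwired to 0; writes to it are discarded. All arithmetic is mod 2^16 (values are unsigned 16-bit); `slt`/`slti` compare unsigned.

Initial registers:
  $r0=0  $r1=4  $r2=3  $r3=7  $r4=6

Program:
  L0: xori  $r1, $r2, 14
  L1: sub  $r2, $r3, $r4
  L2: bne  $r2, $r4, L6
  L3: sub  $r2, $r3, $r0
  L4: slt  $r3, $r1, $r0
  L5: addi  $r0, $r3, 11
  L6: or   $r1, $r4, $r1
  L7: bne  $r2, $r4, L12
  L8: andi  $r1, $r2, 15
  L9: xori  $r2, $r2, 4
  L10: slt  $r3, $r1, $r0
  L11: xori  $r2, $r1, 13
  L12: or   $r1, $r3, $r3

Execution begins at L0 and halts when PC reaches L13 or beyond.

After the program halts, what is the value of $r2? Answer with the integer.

7

#0 xori  $r1, $r2, 14 ; 0/13/3/7/6
#1 sub  $r2, $r3, $r4 ; 0/13/1/7/6
#2 bne  $r2, $r4, L6 ; 0/13/1/7/6 ; →target
#3 sub  $r2, $r3, $r0 ; 0/13/7/7/6
#6 or   $r1, $r4, $r1 ; 0/15/7/7/6
#7 bne  $r2, $r4, L12 ; 0/15/7/7/6 ; →target
#8 andi  $r1, $r2, 15 ; 0/7/7/7/6
#12 or   $r1, $r3, $r3 ; 0/7/7/7/6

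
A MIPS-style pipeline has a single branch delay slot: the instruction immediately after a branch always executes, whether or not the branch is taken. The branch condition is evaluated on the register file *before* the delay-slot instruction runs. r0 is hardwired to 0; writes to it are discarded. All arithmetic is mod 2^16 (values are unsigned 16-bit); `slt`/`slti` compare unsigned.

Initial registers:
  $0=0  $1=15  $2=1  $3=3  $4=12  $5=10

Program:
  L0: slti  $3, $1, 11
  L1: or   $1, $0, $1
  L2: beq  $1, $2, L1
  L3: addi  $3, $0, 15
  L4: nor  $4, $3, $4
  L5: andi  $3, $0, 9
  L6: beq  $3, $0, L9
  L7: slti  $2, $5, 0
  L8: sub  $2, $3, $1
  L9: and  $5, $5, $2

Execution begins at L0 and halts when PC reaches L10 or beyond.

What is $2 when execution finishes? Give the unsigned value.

0

PC=0  slti  $3, $1, 11       | $0=0 $1=15 $2=1 $3=0 $4=12 $5=10
PC=1  or   $1, $0, $1        | $0=0 $1=15 $2=1 $3=0 $4=12 $5=10
PC=2  beq  $1, $2, L1        | $0=0 $1=15 $2=1 $3=0 $4=12 $5=10  [not taken]
PC=3  addi  $3, $0, 15       | $0=0 $1=15 $2=1 $3=15 $4=12 $5=10
PC=4  nor  $4, $3, $4        | $0=0 $1=15 $2=1 $3=15 $4=65520 $5=10
PC=5  andi  $3, $0, 9        | $0=0 $1=15 $2=1 $3=0 $4=65520 $5=10
PC=6  beq  $3, $0, L9        | $0=0 $1=15 $2=1 $3=0 $4=65520 $5=10  [TAKEN]
PC=7  slti  $2, $5, 0        | $0=0 $1=15 $2=0 $3=0 $4=65520 $5=10
PC=9  and  $5, $5, $2        | $0=0 $1=15 $2=0 $3=0 $4=65520 $5=0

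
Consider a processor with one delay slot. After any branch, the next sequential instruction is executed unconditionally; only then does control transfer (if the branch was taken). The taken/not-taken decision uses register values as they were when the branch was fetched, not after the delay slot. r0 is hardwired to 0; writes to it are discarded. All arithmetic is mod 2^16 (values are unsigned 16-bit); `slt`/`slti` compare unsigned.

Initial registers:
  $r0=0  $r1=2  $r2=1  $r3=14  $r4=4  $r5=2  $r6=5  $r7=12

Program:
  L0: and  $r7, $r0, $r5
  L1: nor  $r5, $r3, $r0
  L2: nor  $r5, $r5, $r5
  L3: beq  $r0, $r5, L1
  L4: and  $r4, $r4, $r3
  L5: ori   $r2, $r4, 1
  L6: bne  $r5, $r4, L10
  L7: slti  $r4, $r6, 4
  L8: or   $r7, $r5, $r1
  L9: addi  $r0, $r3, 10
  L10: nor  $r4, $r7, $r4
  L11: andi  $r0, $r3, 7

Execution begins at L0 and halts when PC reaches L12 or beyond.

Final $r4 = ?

65535

PC=0  and  $r7, $r0, $r5     | $r0=0 $r1=2 $r2=1 $r3=14 $r4=4 $r5=2 $r6=5 $r7=0
PC=1  nor  $r5, $r3, $r0     | $r0=0 $r1=2 $r2=1 $r3=14 $r4=4 $r5=65521 $r6=5 $r7=0
PC=2  nor  $r5, $r5, $r5     | $r0=0 $r1=2 $r2=1 $r3=14 $r4=4 $r5=14 $r6=5 $r7=0
PC=3  beq  $r0, $r5, L1      | $r0=0 $r1=2 $r2=1 $r3=14 $r4=4 $r5=14 $r6=5 $r7=0  [not taken]
PC=4  and  $r4, $r4, $r3     | $r0=0 $r1=2 $r2=1 $r3=14 $r4=4 $r5=14 $r6=5 $r7=0
PC=5  ori   $r2, $r4, 1      | $r0=0 $r1=2 $r2=5 $r3=14 $r4=4 $r5=14 $r6=5 $r7=0
PC=6  bne  $r5, $r4, L10     | $r0=0 $r1=2 $r2=5 $r3=14 $r4=4 $r5=14 $r6=5 $r7=0  [TAKEN]
PC=7  slti  $r4, $r6, 4      | $r0=0 $r1=2 $r2=5 $r3=14 $r4=0 $r5=14 $r6=5 $r7=0
PC=10 nor  $r4, $r7, $r4     | $r0=0 $r1=2 $r2=5 $r3=14 $r4=65535 $r5=14 $r6=5 $r7=0
PC=11 andi  $r0, $r3, 7      | $r0=0 $r1=2 $r2=5 $r3=14 $r4=65535 $r5=14 $r6=5 $r7=0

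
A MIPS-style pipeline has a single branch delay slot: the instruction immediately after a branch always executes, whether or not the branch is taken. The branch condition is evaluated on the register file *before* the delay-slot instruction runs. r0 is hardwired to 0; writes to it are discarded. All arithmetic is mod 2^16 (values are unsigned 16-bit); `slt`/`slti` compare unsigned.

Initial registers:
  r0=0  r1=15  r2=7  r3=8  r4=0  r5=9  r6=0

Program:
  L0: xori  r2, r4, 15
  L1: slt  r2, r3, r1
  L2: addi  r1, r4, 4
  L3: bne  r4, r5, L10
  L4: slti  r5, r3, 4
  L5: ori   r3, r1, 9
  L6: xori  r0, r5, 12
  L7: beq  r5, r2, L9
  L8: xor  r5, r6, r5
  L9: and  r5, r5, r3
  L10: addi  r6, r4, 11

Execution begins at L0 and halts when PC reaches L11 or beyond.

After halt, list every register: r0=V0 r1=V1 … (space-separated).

PC=0  xori  r2, r4, 15       | r0=0 r1=15 r2=15 r3=8 r4=0 r5=9 r6=0
PC=1  slt  r2, r3, r1        | r0=0 r1=15 r2=1 r3=8 r4=0 r5=9 r6=0
PC=2  addi  r1, r4, 4        | r0=0 r1=4 r2=1 r3=8 r4=0 r5=9 r6=0
PC=3  bne  r4, r5, L10       | r0=0 r1=4 r2=1 r3=8 r4=0 r5=9 r6=0  [TAKEN]
PC=4  slti  r5, r3, 4        | r0=0 r1=4 r2=1 r3=8 r4=0 r5=0 r6=0
PC=10 addi  r6, r4, 11       | r0=0 r1=4 r2=1 r3=8 r4=0 r5=0 r6=11

r0=0 r1=4 r2=1 r3=8 r4=0 r5=0 r6=11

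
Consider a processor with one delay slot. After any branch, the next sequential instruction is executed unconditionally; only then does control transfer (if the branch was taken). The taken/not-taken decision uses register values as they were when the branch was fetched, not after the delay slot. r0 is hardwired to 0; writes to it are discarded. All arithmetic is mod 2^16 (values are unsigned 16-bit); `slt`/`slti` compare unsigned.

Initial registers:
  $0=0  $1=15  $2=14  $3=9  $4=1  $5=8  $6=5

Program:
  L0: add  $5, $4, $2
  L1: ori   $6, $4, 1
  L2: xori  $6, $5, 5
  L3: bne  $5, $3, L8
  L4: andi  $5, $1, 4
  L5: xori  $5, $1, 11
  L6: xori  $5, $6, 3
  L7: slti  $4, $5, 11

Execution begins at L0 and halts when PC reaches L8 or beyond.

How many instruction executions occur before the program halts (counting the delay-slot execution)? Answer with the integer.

  step pc=0: add  $5, $4, $2  regs=(0,15,14,9,1,15,5)
  step pc=1: ori   $6, $4, 1  regs=(0,15,14,9,1,15,1)
  step pc=2: xori  $6, $5, 5  regs=(0,15,14,9,1,15,10)
  step pc=3: bne  $5, $3, L8  cond=T  regs=(0,15,14,9,1,15,10)
  step pc=4: andi  $5, $1, 4  regs=(0,15,14,9,1,4,10)

5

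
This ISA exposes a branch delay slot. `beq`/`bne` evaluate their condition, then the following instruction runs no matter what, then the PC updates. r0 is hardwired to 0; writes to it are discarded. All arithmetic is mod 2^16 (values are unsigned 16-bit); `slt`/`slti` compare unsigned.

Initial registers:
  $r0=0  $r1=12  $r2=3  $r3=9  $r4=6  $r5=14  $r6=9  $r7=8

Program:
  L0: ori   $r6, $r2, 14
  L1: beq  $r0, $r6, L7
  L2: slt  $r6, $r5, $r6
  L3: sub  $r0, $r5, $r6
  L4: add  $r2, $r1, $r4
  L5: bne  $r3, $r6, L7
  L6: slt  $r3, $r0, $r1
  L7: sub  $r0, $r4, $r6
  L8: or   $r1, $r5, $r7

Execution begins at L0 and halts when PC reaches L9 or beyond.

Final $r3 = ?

#0 ori   $r6, $r2, 14 ; 0/12/3/9/6/14/15/8
#1 beq  $r0, $r6, L7 ; 0/12/3/9/6/14/15/8 ; →fallthru
#2 slt  $r6, $r5, $r6 ; 0/12/3/9/6/14/1/8
#3 sub  $r0, $r5, $r6 ; 0/12/3/9/6/14/1/8
#4 add  $r2, $r1, $r4 ; 0/12/18/9/6/14/1/8
#5 bne  $r3, $r6, L7 ; 0/12/18/9/6/14/1/8 ; →target
#6 slt  $r3, $r0, $r1 ; 0/12/18/1/6/14/1/8
#7 sub  $r0, $r4, $r6 ; 0/12/18/1/6/14/1/8
#8 or   $r1, $r5, $r7 ; 0/14/18/1/6/14/1/8

1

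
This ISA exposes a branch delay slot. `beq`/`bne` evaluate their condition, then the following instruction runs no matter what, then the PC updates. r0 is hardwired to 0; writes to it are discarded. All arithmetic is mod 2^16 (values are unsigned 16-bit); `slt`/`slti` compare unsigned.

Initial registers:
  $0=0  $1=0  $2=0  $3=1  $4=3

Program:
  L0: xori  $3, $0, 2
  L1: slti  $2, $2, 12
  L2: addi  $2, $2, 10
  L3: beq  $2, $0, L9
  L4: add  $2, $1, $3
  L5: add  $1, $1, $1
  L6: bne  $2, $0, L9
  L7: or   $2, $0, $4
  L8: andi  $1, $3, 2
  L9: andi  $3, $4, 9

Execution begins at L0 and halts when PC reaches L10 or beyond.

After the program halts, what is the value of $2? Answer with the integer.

#0 xori  $3, $0, 2 ; 0/0/0/2/3
#1 slti  $2, $2, 12 ; 0/0/1/2/3
#2 addi  $2, $2, 10 ; 0/0/11/2/3
#3 beq  $2, $0, L9 ; 0/0/11/2/3 ; →fallthru
#4 add  $2, $1, $3 ; 0/0/2/2/3
#5 add  $1, $1, $1 ; 0/0/2/2/3
#6 bne  $2, $0, L9 ; 0/0/2/2/3 ; →target
#7 or   $2, $0, $4 ; 0/0/3/2/3
#9 andi  $3, $4, 9 ; 0/0/3/1/3

3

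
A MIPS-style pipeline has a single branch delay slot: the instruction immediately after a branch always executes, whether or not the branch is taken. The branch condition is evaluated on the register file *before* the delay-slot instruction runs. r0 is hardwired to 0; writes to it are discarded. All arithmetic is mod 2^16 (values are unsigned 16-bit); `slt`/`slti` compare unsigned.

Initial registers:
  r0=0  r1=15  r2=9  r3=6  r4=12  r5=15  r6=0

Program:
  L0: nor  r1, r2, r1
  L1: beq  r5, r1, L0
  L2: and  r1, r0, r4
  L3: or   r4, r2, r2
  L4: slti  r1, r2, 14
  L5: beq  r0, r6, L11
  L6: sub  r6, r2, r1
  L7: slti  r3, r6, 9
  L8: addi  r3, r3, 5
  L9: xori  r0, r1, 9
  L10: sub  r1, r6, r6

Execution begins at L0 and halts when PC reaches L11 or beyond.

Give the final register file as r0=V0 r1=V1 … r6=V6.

[0] nor  r1, r2, r1  →  {r0:0, r1:65520, r2:9, r3:6, r4:12, r5:15, r6:0}
[1] beq  r5, r1, L0  →  {r0:0, r1:65520, r2:9, r3:6, r4:12, r5:15, r6:0}  ⟨branch fallthrough⟩
[2] and  r1, r0, r4  →  {r0:0, r1:0, r2:9, r3:6, r4:12, r5:15, r6:0}
[3] or   r4, r2, r2  →  {r0:0, r1:0, r2:9, r3:6, r4:9, r5:15, r6:0}
[4] slti  r1, r2, 14  →  {r0:0, r1:1, r2:9, r3:6, r4:9, r5:15, r6:0}
[5] beq  r0, r6, L11  →  {r0:0, r1:1, r2:9, r3:6, r4:9, r5:15, r6:0}  ⟨branch taken⟩
[6] sub  r6, r2, r1  →  {r0:0, r1:1, r2:9, r3:6, r4:9, r5:15, r6:8}

r0=0 r1=1 r2=9 r3=6 r4=9 r5=15 r6=8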